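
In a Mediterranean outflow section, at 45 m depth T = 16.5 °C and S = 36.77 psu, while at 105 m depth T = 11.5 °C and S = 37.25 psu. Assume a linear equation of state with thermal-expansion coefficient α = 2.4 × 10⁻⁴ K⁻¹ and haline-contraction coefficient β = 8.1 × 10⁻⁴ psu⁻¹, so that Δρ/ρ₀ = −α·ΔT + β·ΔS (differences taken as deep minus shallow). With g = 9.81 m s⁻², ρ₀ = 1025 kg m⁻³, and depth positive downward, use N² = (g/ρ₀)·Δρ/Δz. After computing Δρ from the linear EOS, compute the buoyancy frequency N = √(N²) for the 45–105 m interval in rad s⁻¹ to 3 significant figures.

0.0161 rad s⁻¹

ΔT = -5.0 K, ΔS = +0.48 psu (deep − shallow).
Δρ/ρ₀ = −αΔT + βΔS = 1.20 × 10⁻³ + 3.888 × 10⁻⁴ = 1.5888 × 10⁻³, so Δρ ≈ 1.629 kg m⁻³.
N² = (g/ρ₀)·Δρ/Δz = g·(Δρ/ρ₀)/Δz = 9.81 × 1.5888 × 10⁻³ / 60 = 2.5977 × 10⁻⁴ s⁻².
N = √(2.5977 × 10⁻⁴) = 0.016117 rad s⁻¹ ≈ 0.0161 rad s⁻¹.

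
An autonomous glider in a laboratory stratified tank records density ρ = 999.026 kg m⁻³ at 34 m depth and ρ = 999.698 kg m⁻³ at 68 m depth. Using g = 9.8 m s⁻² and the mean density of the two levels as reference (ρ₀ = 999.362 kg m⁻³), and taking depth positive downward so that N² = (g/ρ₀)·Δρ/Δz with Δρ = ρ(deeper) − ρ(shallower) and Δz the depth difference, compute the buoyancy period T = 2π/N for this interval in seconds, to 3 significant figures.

Δρ = 999.698 − 999.026 = 0.672 kg m⁻³ over Δz = 68 − 34 = 34 m.
N² = (9.8/999.362) × (0.672/34) = 1.9382 × 10⁻⁴ s⁻².
N = √(1.9382 × 10⁻⁴) = 0.013922 rad s⁻¹, so T = 2π/N = 451.31 s ≈ 451 s.

451 s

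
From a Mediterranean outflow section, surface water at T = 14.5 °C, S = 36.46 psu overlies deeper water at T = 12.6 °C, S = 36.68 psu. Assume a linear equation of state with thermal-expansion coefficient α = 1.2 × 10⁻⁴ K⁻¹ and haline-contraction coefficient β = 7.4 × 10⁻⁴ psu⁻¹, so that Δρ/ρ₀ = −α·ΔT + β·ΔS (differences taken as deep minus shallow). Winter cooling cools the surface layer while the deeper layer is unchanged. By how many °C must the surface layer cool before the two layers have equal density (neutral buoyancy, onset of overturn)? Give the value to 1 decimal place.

3.3 °C

Neutral buoyancy requires Δρ = 0, i.e. −α(T_deep − T_surf′) + β(S_deep − S_surf) = 0.
T_surf′ = T_deep − (β/α)·ΔS = 12.6 − (7.4 × 10⁻⁴/1.2 × 10⁻⁴)·(+0.22) = 11.243 °C.
Cooling required: 14.5 − (11.243) = 3.257 °C.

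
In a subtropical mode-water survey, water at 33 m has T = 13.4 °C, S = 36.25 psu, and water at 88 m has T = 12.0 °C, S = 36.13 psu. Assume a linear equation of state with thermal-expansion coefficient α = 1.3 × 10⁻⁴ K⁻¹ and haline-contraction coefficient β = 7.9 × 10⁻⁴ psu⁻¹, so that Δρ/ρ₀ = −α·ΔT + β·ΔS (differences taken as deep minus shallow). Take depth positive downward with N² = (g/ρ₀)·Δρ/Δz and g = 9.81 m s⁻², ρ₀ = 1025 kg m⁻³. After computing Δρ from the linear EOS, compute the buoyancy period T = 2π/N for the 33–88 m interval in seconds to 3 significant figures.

ΔT = -1.4 K, ΔS = -0.12 psu (deep − shallow).
Δρ/ρ₀ = −αΔT + βΔS = 1.82 × 10⁻⁴ − 9.48 × 10⁻⁵ = 8.72 × 10⁻⁵, so Δρ ≈ 0.08938 kg m⁻³.
N² = (g/ρ₀)·Δρ/Δz = g·(Δρ/ρ₀)/Δz = 9.81 × 8.72 × 10⁻⁵ / 55 = 1.5553 × 10⁻⁵ s⁻².
N = √(1.5553 × 10⁻⁵) = 3.9437 × 10⁻³ rad s⁻¹ → T = 2π/N = 1.5932 × 10³ s ≈ 1.59 × 10³ s.

1.59 × 10³ s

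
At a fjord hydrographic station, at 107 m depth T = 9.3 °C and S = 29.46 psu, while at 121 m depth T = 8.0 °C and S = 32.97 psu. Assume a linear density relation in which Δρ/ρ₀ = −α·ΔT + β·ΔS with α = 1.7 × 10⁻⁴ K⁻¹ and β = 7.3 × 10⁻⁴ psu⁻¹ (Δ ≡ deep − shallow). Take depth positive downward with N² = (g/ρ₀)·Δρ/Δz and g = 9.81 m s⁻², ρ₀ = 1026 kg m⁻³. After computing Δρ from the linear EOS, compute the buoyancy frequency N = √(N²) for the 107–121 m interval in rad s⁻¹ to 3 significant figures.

0.0442 rad s⁻¹

ΔT = -1.3 K, ΔS = +3.51 psu (deep − shallow).
Δρ/ρ₀ = −αΔT + βΔS = 2.21 × 10⁻⁴ + 2.5623 × 10⁻³ = 2.7833 × 10⁻³, so Δρ ≈ 2.856 kg m⁻³.
N² = (g/ρ₀)·Δρ/Δz = g·(Δρ/ρ₀)/Δz = 9.81 × 2.7833 × 10⁻³ / 14 = 1.9503 × 10⁻³ s⁻².
N = √(1.9503 × 10⁻³) = 0.044162 rad s⁻¹ ≈ 0.0442 rad s⁻¹.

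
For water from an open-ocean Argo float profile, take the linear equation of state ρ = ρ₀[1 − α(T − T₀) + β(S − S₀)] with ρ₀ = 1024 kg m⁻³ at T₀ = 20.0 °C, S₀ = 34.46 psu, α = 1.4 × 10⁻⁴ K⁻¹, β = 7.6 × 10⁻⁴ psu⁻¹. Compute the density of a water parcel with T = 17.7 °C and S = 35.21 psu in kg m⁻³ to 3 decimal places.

1024.913 kg m⁻³

T − T₀ = -2.3 K, S − S₀ = +0.75 psu.
Bracket = 1 − α·(-2.3) + β·(+0.75) = 1 + (8.92 × 10⁻⁴) = 1.0008920.
ρ = 1024 × 1.0008920 = 1024.913 kg m⁻³.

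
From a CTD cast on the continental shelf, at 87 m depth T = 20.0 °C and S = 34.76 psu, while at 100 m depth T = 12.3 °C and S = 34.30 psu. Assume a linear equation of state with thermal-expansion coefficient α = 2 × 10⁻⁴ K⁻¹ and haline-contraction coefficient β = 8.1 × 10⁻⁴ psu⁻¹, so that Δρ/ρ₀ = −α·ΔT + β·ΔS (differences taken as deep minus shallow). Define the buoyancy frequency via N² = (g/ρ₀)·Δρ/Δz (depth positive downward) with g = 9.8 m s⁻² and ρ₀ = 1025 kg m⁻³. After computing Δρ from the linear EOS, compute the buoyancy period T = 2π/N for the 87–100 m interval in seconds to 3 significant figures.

212 s

ΔT = -7.7 K, ΔS = -0.46 psu (deep − shallow).
Δρ/ρ₀ = −αΔT + βΔS = 1.54 × 10⁻³ − 3.726 × 10⁻⁴ = 1.1674 × 10⁻³, so Δρ ≈ 1.197 kg m⁻³.
N² = (g/ρ₀)·Δρ/Δz = g·(Δρ/ρ₀)/Δz = 9.8 × 1.1674 × 10⁻³ / 13 = 8.8004 × 10⁻⁴ s⁻².
N = √(8.8004 × 10⁻⁴) = 0.029665 rad s⁻¹ → T = 2π/N = 211.80 s ≈ 212 s.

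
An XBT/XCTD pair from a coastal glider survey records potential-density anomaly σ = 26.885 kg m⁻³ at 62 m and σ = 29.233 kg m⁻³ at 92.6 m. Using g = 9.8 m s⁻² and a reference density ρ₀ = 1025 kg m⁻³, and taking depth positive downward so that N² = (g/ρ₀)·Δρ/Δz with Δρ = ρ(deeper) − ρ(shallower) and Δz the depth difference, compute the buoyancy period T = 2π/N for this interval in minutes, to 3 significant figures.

Δρ = 1029.233 − 1026.885 = 2.348 kg m⁻³ over Δz = 92.6 − 62 = 30.6 m.
N² = (9.8/1025) × (2.348/30.6) = 7.3363 × 10⁻⁴ s⁻².
N = √(7.3363 × 10⁻⁴) = 0.027086 rad s⁻¹, so T = 2π/N = 231.97 s = 3.8662 min ≈ 3.87 min.

3.87 min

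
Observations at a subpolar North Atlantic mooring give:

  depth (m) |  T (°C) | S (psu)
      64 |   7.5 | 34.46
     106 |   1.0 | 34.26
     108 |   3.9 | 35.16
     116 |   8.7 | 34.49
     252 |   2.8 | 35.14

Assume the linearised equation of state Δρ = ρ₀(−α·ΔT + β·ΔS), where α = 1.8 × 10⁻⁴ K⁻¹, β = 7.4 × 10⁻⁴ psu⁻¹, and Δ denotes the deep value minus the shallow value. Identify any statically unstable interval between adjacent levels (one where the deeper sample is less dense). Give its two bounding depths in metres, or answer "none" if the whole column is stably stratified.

Evaluate Δρ/ρ₀ = −αΔT + βΔS across each adjacent pair:
  64–106 m: −αΔT+βΔS = −(1.8 × 10⁻⁴)(-6.5)+(7.4 × 10⁻⁴)(-0.20) = 1.0 × 10⁻³ → stable
  106–108 m: −αΔT+βΔS = −(1.8 × 10⁻⁴)(+2.9)+(7.4 × 10⁻⁴)(+0.90) = 1.4 × 10⁻⁴ → stable
  108–116 m: −αΔT+βΔS = −(1.8 × 10⁻⁴)(+4.8)+(7.4 × 10⁻⁴)(-0.67) = -1.4 × 10⁻³ → UNSTABLE
  116–252 m: −αΔT+βΔS = −(1.8 × 10⁻⁴)(-5.9)+(7.4 × 10⁻⁴)(+0.65) = 1.5 × 10⁻³ → stable
The 108–116 m interval has Δρ < 0: lighter water underlies denser water.

108–116 m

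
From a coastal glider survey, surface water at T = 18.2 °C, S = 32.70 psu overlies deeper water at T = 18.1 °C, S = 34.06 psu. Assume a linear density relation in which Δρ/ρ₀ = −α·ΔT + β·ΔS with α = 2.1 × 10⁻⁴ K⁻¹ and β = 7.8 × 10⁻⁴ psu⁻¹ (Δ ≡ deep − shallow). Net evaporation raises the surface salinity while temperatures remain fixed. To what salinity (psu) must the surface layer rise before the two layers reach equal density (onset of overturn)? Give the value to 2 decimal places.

34.09 psu

Neutral buoyancy requires −α(T_deep − T_surf) + β(S_deep − S_surf′) = 0.
S_surf′ = S_deep − (α/β)·ΔT = 34.06 − (2.1 × 10⁻⁴/7.8 × 10⁻⁴)·(-0.1) = 34.0869 psu.
Increase required: 34.0869 − 32.70 = 1.3869 psu.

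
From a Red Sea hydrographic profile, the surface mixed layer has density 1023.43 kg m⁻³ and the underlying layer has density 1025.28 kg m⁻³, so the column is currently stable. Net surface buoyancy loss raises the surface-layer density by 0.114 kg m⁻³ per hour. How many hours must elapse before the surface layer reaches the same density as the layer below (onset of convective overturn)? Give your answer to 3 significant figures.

16.2 hours

Density deficit of the surface layer: 1025.28 − 1023.43 = 1.85 kg m⁻³.
Required change = 1.85 / 0.114 = 16.2 hours.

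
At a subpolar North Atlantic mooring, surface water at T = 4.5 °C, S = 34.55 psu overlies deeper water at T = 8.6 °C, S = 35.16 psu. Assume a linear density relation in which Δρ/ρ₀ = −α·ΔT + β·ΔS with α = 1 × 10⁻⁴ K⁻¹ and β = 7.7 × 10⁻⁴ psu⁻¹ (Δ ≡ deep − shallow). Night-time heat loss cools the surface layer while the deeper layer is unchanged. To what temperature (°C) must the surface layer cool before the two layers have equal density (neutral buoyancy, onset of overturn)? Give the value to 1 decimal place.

Neutral buoyancy requires Δρ = 0, i.e. −α(T_deep − T_surf′) + β(S_deep − S_surf) = 0.
T_surf′ = T_deep − (β/α)·ΔS = 8.6 − (7.7 × 10⁻⁴/1 × 10⁻⁴)·(+0.61) = 3.903 °C.
Cooling required: 4.5 − (3.903) = 0.597 °C.

3.9 °C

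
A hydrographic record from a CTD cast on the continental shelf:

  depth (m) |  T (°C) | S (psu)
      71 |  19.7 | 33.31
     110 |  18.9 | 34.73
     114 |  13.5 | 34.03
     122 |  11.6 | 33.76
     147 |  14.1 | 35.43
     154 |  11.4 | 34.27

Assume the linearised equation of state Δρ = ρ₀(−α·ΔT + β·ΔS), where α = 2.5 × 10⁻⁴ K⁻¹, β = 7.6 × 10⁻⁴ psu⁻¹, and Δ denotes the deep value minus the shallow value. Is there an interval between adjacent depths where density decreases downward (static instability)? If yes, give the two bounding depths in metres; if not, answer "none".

147–154 m

Evaluate Δρ/ρ₀ = −αΔT + βΔS across each adjacent pair:
  71–110 m: −αΔT+βΔS = −(2.5 × 10⁻⁴)(-0.8)+(7.6 × 10⁻⁴)(+1.42) = 1.3 × 10⁻³ → stable
  110–114 m: −αΔT+βΔS = −(2.5 × 10⁻⁴)(-5.4)+(7.6 × 10⁻⁴)(-0.70) = 8.2 × 10⁻⁴ → stable
  114–122 m: −αΔT+βΔS = −(2.5 × 10⁻⁴)(-1.9)+(7.6 × 10⁻⁴)(-0.27) = 2.7 × 10⁻⁴ → stable
  122–147 m: −αΔT+βΔS = −(2.5 × 10⁻⁴)(+2.5)+(7.6 × 10⁻⁴)(+1.67) = 6.4 × 10⁻⁴ → stable
  147–154 m: −αΔT+βΔS = −(2.5 × 10⁻⁴)(-2.7)+(7.6 × 10⁻⁴)(-1.16) = -2.1 × 10⁻⁴ → UNSTABLE
The 147–154 m interval has Δρ < 0: lighter water underlies denser water.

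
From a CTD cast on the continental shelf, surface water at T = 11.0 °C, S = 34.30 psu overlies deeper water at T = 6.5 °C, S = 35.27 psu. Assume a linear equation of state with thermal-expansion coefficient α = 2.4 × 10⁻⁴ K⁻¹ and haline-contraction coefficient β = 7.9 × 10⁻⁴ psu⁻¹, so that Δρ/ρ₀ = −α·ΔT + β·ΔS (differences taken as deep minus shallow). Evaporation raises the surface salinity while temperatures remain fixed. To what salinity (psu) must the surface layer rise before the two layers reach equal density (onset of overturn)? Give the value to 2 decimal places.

36.64 psu

Neutral buoyancy requires −α(T_deep − T_surf) + β(S_deep − S_surf′) = 0.
S_surf′ = S_deep − (α/β)·ΔT = 35.27 − (2.4 × 10⁻⁴/7.9 × 10⁻⁴)·(-4.5) = 36.6371 psu.
Increase required: 36.6371 − 34.30 = 2.3371 psu.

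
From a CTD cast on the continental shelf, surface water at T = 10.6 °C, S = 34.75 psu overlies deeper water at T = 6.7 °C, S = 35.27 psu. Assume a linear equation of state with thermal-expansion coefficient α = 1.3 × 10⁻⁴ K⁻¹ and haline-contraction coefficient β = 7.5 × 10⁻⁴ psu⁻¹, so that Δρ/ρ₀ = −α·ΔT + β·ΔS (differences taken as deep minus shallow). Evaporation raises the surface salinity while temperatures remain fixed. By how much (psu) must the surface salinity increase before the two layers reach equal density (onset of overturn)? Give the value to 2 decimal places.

Neutral buoyancy requires −α(T_deep − T_surf) + β(S_deep − S_surf′) = 0.
S_surf′ = S_deep − (α/β)·ΔT = 35.27 − (1.3 × 10⁻⁴/7.5 × 10⁻⁴)·(-3.9) = 35.9460 psu.
Increase required: 35.9460 − 34.75 = 1.1960 psu.

1.20 psu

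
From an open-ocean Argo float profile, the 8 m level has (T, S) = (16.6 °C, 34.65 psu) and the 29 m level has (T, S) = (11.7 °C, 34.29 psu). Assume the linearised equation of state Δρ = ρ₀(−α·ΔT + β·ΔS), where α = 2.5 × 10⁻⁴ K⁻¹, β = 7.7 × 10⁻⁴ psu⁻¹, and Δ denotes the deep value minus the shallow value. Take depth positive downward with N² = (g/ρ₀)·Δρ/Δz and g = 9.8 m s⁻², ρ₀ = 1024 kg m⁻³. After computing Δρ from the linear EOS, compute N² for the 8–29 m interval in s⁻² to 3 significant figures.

4.42 × 10⁻⁴ s⁻²

ΔT = -4.9 K, ΔS = -0.36 psu (deep − shallow).
Δρ/ρ₀ = −αΔT + βΔS = 1.225 × 10⁻³ − 2.772 × 10⁻⁴ = 9.478 × 10⁻⁴, so Δρ ≈ 0.9705 kg m⁻³.
N² = (g/ρ₀)·Δρ/Δz = g·(Δρ/ρ₀)/Δz = 9.8 × 9.478 × 10⁻⁴ / 21 = 4.4231 × 10⁻⁴ s⁻² ≈ 4.42 × 10⁻⁴ s⁻².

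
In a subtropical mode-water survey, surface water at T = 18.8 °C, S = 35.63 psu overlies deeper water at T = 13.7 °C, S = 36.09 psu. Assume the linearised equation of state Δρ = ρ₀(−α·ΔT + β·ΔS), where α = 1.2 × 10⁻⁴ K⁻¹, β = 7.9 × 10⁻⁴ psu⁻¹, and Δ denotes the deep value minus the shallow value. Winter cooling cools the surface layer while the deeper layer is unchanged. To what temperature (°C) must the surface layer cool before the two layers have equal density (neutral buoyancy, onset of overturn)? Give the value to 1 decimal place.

Neutral buoyancy requires Δρ = 0, i.e. −α(T_deep − T_surf′) + β(S_deep − S_surf) = 0.
T_surf′ = T_deep − (β/α)·ΔS = 13.7 − (7.9 × 10⁻⁴/1.2 × 10⁻⁴)·(+0.46) = 10.672 °C.
Cooling required: 18.8 − (10.672) = 8.128 °C.

10.7 °C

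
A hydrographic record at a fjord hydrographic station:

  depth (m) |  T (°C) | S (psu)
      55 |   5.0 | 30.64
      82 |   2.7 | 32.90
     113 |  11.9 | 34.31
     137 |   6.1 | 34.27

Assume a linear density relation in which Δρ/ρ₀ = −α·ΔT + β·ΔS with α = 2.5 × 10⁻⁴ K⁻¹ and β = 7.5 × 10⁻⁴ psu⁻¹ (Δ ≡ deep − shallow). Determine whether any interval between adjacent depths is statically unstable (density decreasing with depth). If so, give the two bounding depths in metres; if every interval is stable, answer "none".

82–113 m

Evaluate Δρ/ρ₀ = −αΔT + βΔS across each adjacent pair:
  55–82 m: −αΔT+βΔS = −(2.5 × 10⁻⁴)(-2.3)+(7.5 × 10⁻⁴)(+2.26) = 2.3 × 10⁻³ → stable
  82–113 m: −αΔT+βΔS = −(2.5 × 10⁻⁴)(+9.2)+(7.5 × 10⁻⁴)(+1.41) = -1.2 × 10⁻³ → UNSTABLE
  113–137 m: −αΔT+βΔS = −(2.5 × 10⁻⁴)(-5.8)+(7.5 × 10⁻⁴)(-0.04) = 1.4 × 10⁻³ → stable
The 82–113 m interval has Δρ < 0: lighter water underlies denser water.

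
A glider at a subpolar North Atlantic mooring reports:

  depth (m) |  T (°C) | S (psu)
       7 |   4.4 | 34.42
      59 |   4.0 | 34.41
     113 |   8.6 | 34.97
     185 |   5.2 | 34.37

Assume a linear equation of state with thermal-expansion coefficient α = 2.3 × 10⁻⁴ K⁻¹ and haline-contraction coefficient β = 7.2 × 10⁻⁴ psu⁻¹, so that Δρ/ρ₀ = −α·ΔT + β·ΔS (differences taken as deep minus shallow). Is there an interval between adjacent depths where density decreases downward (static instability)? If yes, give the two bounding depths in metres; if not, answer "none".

Evaluate Δρ/ρ₀ = −αΔT + βΔS across each adjacent pair:
  7–59 m: −αΔT+βΔS = −(2.3 × 10⁻⁴)(-0.4)+(7.2 × 10⁻⁴)(-0.01) = 8.5 × 10⁻⁵ → stable
  59–113 m: −αΔT+βΔS = −(2.3 × 10⁻⁴)(+4.6)+(7.2 × 10⁻⁴)(+0.56) = -6.5 × 10⁻⁴ → UNSTABLE
  113–185 m: −αΔT+βΔS = −(2.3 × 10⁻⁴)(-3.4)+(7.2 × 10⁻⁴)(-0.60) = 3.5 × 10⁻⁴ → stable
The 59–113 m interval has Δρ < 0: lighter water underlies denser water.

59–113 m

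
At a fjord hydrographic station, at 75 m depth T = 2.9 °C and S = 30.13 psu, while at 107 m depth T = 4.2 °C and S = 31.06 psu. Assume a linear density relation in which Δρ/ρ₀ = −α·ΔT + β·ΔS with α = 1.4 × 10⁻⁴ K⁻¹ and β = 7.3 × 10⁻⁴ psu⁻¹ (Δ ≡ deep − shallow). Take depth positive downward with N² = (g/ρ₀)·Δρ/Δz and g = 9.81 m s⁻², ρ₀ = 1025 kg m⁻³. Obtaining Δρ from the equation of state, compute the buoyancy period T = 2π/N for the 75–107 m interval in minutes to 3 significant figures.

ΔT = +1.3 K, ΔS = +0.93 psu (deep − shallow).
Δρ/ρ₀ = −αΔT + βΔS = -1.82 × 10⁻⁴ + 6.789 × 10⁻⁴ = 4.969 × 10⁻⁴, so Δρ ≈ 0.5093 kg m⁻³.
N² = (g/ρ₀)·Δρ/Δz = g·(Δρ/ρ₀)/Δz = 9.81 × 4.969 × 10⁻⁴ / 32 = 1.5233 × 10⁻⁴ s⁻².
N = √(1.5233 × 10⁻⁴) = 0.012342 rad s⁻¹ → T = 2π/N = 509.09 s = 8.4848 min ≈ 8.48 min.

8.48 min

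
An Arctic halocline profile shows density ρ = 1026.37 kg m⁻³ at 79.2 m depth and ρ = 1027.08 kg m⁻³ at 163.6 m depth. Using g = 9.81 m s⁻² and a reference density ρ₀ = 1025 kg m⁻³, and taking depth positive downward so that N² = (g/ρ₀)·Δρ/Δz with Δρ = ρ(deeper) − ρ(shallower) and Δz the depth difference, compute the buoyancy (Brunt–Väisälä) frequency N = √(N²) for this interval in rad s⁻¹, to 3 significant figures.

8.97 × 10⁻³ rad s⁻¹

Δρ = 1027.08 − 1026.37 = 0.71 kg m⁻³ over Δz = 163.6 − 79.2 = 84.4 m.
N² = (9.81/1025) × (0.71/84.4) = 8.0512 × 10⁻⁵ s⁻².
N = √(8.0512 × 10⁻⁵) = 8.9728 × 10⁻³ rad s⁻¹ ≈ 8.97 × 10⁻³ rad s⁻¹.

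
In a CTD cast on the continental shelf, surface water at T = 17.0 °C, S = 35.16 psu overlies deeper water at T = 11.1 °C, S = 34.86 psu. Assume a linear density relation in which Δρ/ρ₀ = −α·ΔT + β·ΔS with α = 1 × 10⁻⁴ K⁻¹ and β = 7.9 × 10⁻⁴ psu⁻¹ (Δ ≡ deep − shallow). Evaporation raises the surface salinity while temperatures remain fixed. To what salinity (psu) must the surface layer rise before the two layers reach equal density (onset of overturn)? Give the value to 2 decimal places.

Neutral buoyancy requires −α(T_deep − T_surf) + β(S_deep − S_surf′) = 0.
S_surf′ = S_deep − (α/β)·ΔT = 34.86 − (1 × 10⁻⁴/7.9 × 10⁻⁴)·(-5.9) = 35.6068 psu.
Increase required: 35.6068 − 35.16 = 0.4468 psu.

35.61 psu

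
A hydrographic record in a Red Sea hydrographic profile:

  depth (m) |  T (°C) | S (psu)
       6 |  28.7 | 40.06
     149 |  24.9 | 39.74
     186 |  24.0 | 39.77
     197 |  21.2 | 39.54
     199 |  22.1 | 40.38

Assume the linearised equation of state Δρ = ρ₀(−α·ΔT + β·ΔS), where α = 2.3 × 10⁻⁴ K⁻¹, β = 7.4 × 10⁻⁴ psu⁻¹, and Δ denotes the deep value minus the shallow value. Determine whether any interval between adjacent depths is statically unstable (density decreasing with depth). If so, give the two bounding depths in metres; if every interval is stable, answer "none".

none

Evaluate Δρ/ρ₀ = −αΔT + βΔS across each adjacent pair:
  6–149 m: −αΔT+βΔS = −(2.3 × 10⁻⁴)(-3.8)+(7.4 × 10⁻⁴)(-0.32) = 6.4 × 10⁻⁴ → stable
  149–186 m: −αΔT+βΔS = −(2.3 × 10⁻⁴)(-0.9)+(7.4 × 10⁻⁴)(+0.03) = 2.3 × 10⁻⁴ → stable
  186–197 m: −αΔT+βΔS = −(2.3 × 10⁻⁴)(-2.8)+(7.4 × 10⁻⁴)(-0.23) = 4.7 × 10⁻⁴ → stable
  197–199 m: −αΔT+βΔS = −(2.3 × 10⁻⁴)(+0.9)+(7.4 × 10⁻⁴)(+0.84) = 4.1 × 10⁻⁴ → stable
Every interval has Δρ > 0: the column is stably stratified throughout.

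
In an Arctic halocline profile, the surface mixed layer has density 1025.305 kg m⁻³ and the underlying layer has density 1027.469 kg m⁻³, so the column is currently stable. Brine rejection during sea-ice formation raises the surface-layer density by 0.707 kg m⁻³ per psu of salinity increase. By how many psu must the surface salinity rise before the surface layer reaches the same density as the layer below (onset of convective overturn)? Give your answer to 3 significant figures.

Density deficit of the surface layer: 1027.469 − 1025.305 = 2.164 kg m⁻³.
Required change = 2.164 / 0.707 = 3.06 psu.

3.06 psu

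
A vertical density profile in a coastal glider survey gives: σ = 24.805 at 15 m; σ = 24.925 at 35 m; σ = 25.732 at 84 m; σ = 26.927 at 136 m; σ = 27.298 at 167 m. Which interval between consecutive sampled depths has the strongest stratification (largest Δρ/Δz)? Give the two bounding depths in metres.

Compute the density gradient over each adjacent pair:
  15–35 m: Δρ/Δz = 0.120/20 = 6.0 × 10⁻³ kg m⁻⁴
  35–84 m: Δρ/Δz = 0.807/49 = 0.016 kg m⁻⁴
  84–136 m: Δρ/Δz = 1.195/52 = 0.023 kg m⁻⁴
  136–167 m: Δρ/Δz = 0.371/31 = 0.012 kg m⁻⁴
The largest gradient is in the 84–136 m interval — the pycnocline.

84–136 m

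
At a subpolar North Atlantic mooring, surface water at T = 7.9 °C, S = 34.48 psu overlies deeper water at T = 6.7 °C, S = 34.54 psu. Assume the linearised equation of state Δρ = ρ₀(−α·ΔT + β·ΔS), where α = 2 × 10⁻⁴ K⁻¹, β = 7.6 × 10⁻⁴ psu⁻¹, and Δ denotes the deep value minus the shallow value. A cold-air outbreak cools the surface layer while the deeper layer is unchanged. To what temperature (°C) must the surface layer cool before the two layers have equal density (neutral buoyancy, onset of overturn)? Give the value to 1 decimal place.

6.5 °C

Neutral buoyancy requires Δρ = 0, i.e. −α(T_deep − T_surf′) + β(S_deep − S_surf) = 0.
T_surf′ = T_deep − (β/α)·ΔS = 6.7 − (7.6 × 10⁻⁴/2 × 10⁻⁴)·(+0.06) = 6.472 °C.
Cooling required: 7.9 − (6.472) = 1.428 °C.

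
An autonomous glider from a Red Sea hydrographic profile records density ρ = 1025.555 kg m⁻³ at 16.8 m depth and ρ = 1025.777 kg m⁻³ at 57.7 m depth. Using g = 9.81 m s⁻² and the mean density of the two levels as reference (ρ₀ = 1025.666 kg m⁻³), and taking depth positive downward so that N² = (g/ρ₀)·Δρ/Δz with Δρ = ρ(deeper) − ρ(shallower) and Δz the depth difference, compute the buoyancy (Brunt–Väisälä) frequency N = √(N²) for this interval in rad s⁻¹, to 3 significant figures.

Δρ = 1025.777 − 1025.555 = 0.222 kg m⁻³ over Δz = 57.7 − 16.8 = 40.9 m.
N² = (9.81/1025.666) × (0.222/40.9) = 5.1915 × 10⁻⁵ s⁻².
N = √(5.1915 × 10⁻⁵) = 7.2052 × 10⁻³ rad s⁻¹ ≈ 7.21 × 10⁻³ rad s⁻¹.

7.21 × 10⁻³ rad s⁻¹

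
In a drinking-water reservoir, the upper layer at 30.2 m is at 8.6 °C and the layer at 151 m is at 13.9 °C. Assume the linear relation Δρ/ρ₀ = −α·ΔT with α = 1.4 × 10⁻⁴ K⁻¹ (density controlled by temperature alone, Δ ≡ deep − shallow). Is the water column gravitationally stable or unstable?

unstable

ΔT = 13.9 − 8.6 = +5.3 K, so Δρ/ρ₀ = −αΔT = -7.42 × 10⁻⁴.
Δρ/ρ₀ < 0, so Δρ < 0: deeper water is lighter → statically unstable; the column would overturn.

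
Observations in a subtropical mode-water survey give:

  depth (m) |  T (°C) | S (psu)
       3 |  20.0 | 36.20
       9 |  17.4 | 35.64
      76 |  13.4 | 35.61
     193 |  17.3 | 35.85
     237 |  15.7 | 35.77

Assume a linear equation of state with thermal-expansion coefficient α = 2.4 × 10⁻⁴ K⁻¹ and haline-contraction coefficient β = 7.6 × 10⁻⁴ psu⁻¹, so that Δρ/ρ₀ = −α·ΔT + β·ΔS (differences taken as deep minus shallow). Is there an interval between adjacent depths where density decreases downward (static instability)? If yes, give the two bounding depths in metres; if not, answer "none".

Evaluate Δρ/ρ₀ = −αΔT + βΔS across each adjacent pair:
  3–9 m: −αΔT+βΔS = −(2.4 × 10⁻⁴)(-2.6)+(7.6 × 10⁻⁴)(-0.56) = 2.0 × 10⁻⁴ → stable
  9–76 m: −αΔT+βΔS = −(2.4 × 10⁻⁴)(-4.0)+(7.6 × 10⁻⁴)(-0.03) = 9.4 × 10⁻⁴ → stable
  76–193 m: −αΔT+βΔS = −(2.4 × 10⁻⁴)(+3.9)+(7.6 × 10⁻⁴)(+0.24) = -7.5 × 10⁻⁴ → UNSTABLE
  193–237 m: −αΔT+βΔS = −(2.4 × 10⁻⁴)(-1.6)+(7.6 × 10⁻⁴)(-0.08) = 3.2 × 10⁻⁴ → stable
The 76–193 m interval has Δρ < 0: lighter water underlies denser water.

76–193 m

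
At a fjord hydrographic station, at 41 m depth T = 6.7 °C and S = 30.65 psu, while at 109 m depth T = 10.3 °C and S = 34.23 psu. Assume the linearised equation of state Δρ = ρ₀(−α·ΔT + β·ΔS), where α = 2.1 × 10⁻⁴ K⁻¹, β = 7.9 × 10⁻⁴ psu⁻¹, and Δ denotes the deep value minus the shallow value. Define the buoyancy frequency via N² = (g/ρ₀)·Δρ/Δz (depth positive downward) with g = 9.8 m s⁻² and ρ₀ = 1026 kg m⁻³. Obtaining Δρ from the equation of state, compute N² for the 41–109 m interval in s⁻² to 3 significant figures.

ΔT = +3.6 K, ΔS = +3.58 psu (deep − shallow).
Δρ/ρ₀ = −αΔT + βΔS = -7.56 × 10⁻⁴ + 2.8282 × 10⁻³ = 2.0722 × 10⁻³, so Δρ ≈ 2.126 kg m⁻³.
N² = (g/ρ₀)·Δρ/Δz = g·(Δρ/ρ₀)/Δz = 9.8 × 2.0722 × 10⁻³ / 68 = 2.9864 × 10⁻⁴ s⁻² ≈ 2.99 × 10⁻⁴ s⁻².

2.99 × 10⁻⁴ s⁻²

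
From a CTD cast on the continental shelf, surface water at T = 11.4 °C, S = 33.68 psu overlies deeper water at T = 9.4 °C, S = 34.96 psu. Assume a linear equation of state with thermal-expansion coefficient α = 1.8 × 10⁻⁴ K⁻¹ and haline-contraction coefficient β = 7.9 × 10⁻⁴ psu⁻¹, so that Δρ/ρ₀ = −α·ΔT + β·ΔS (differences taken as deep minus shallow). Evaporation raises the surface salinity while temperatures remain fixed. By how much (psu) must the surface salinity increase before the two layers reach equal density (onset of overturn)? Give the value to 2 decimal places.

Neutral buoyancy requires −α(T_deep − T_surf) + β(S_deep − S_surf′) = 0.
S_surf′ = S_deep − (α/β)·ΔT = 34.96 − (1.8 × 10⁻⁴/7.9 × 10⁻⁴)·(-2.0) = 35.4157 psu.
Increase required: 35.4157 − 33.68 = 1.7357 psu.

1.74 psu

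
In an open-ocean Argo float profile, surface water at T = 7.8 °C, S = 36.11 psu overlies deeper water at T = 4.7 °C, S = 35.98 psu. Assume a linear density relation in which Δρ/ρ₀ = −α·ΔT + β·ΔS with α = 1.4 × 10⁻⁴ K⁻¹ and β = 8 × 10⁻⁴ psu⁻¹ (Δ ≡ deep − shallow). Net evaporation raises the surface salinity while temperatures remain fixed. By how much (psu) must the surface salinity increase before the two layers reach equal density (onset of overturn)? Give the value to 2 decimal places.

0.41 psu

Neutral buoyancy requires −α(T_deep − T_surf) + β(S_deep − S_surf′) = 0.
S_surf′ = S_deep − (α/β)·ΔT = 35.98 − (1.4 × 10⁻⁴/8 × 10⁻⁴)·(-3.1) = 36.5225 psu.
Increase required: 36.5225 − 36.11 = 0.4125 psu.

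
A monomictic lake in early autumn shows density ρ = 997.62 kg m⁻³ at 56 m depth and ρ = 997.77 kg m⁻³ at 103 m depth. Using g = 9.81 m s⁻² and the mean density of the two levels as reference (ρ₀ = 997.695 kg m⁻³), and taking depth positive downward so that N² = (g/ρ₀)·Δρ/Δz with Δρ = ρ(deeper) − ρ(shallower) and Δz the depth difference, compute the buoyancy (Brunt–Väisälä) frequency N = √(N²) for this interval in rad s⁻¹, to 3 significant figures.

5.60 × 10⁻³ rad s⁻¹

Δρ = 997.77 − 997.62 = 0.15 kg m⁻³ over Δz = 103 − 56 = 47 m.
N² = (9.81/997.695) × (0.15/47) = 3.1381 × 10⁻⁵ s⁻².
N = √(3.1381 × 10⁻⁵) = 5.6019 × 10⁻³ rad s⁻¹ ≈ 5.60 × 10⁻³ rad s⁻¹.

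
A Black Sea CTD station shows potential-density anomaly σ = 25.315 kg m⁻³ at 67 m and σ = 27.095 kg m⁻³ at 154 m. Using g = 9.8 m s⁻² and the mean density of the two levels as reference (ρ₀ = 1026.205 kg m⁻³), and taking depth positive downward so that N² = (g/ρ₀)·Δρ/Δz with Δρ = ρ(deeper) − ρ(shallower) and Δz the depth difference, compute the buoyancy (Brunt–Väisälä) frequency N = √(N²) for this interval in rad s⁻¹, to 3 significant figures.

0.0140 rad s⁻¹

Δρ = 1027.095 − 1025.315 = 1.780 kg m⁻³ over Δz = 154 − 67 = 87 m.
N² = (9.8/1026.205) × (1.780/87) = 1.9539 × 10⁻⁴ s⁻².
N = √(1.9539 × 10⁻⁴) = 0.013978 rad s⁻¹ ≈ 0.0140 rad s⁻¹.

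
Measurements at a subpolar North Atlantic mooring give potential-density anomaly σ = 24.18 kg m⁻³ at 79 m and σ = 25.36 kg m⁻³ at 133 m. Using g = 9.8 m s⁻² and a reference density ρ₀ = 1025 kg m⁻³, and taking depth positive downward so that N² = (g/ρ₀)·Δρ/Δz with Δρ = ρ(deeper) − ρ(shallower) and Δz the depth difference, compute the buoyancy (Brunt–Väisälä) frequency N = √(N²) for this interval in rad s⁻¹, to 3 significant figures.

0.0145 rad s⁻¹

Δρ = 1025.36 − 1024.18 = 1.18 kg m⁻³ over Δz = 133 − 79 = 54 m.
N² = (9.8/1025) × (1.18/54) = 2.0893 × 10⁻⁴ s⁻².
N = √(2.0893 × 10⁻⁴) = 0.014454 rad s⁻¹ ≈ 0.0145 rad s⁻¹.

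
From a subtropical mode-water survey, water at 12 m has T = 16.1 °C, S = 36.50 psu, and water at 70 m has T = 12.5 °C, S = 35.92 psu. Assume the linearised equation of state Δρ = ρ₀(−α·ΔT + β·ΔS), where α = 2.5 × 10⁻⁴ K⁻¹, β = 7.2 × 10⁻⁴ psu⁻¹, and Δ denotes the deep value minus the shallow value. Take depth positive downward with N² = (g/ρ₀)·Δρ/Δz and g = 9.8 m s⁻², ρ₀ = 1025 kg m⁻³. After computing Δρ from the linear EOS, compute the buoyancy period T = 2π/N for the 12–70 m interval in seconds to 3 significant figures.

ΔT = -3.6 K, ΔS = -0.58 psu (deep − shallow).
Δρ/ρ₀ = −αΔT + βΔS = 9.00 × 10⁻⁴ − 4.176 × 10⁻⁴ = 4.824 × 10⁻⁴, so Δρ ≈ 0.4945 kg m⁻³.
N² = (g/ρ₀)·Δρ/Δz = g·(Δρ/ρ₀)/Δz = 9.8 × 4.824 × 10⁻⁴ / 58 = 8.1509 × 10⁻⁵ s⁻².
N = √(8.1509 × 10⁻⁵) = 9.0282 × 10⁻³ rad s⁻¹ → T = 2π/N = 695.95 s ≈ 696 s.

696 s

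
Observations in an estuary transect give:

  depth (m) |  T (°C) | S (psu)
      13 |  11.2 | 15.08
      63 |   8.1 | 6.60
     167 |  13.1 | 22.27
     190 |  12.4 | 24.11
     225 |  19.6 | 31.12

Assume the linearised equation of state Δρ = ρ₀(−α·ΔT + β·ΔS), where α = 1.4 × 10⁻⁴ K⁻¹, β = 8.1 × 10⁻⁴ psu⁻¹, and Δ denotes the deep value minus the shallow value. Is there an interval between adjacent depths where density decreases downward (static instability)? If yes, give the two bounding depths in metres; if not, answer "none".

13–63 m

Evaluate Δρ/ρ₀ = −αΔT + βΔS across each adjacent pair:
  13–63 m: −αΔT+βΔS = −(1.4 × 10⁻⁴)(-3.1)+(8.1 × 10⁻⁴)(-8.48) = -6.4 × 10⁻³ → UNSTABLE
  63–167 m: −αΔT+βΔS = −(1.4 × 10⁻⁴)(+5.0)+(8.1 × 10⁻⁴)(+15.67) = 0.012 → stable
  167–190 m: −αΔT+βΔS = −(1.4 × 10⁻⁴)(-0.7)+(8.1 × 10⁻⁴)(+1.84) = 1.6 × 10⁻³ → stable
  190–225 m: −αΔT+βΔS = −(1.4 × 10⁻⁴)(+7.2)+(8.1 × 10⁻⁴)(+7.01) = 4.7 × 10⁻³ → stable
The 13–63 m interval has Δρ < 0: lighter water underlies denser water.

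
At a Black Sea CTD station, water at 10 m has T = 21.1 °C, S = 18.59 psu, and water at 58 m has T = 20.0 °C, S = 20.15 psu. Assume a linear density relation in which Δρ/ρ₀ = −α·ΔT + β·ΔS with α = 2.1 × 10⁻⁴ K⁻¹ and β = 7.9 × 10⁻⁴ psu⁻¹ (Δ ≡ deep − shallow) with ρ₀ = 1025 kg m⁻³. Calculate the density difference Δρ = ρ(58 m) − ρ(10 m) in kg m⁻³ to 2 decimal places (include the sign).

ΔT = -1.1 K, ΔS = +1.56 psu (deep − shallow).
Δρ/ρ₀ = −(2.1 × 10⁻⁴)(-1.1) + (7.9 × 10⁻⁴)(+1.56) = 1.4634 × 10⁻³.
Δρ = 1025 × (1.4634 × 10⁻³) = +1.50 kg m⁻³.
Positive Δρ: denser below, stable.

+1.50 kg m⁻³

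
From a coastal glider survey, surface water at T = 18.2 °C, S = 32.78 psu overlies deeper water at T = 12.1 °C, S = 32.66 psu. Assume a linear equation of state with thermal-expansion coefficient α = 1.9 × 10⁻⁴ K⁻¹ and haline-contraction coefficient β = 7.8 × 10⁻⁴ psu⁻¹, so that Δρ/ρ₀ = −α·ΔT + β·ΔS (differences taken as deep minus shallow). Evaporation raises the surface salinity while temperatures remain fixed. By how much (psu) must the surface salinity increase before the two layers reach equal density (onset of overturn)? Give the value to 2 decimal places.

Neutral buoyancy requires −α(T_deep − T_surf) + β(S_deep − S_surf′) = 0.
S_surf′ = S_deep − (α/β)·ΔT = 32.66 − (1.9 × 10⁻⁴/7.8 × 10⁻⁴)·(-6.1) = 34.1459 psu.
Increase required: 34.1459 − 32.78 = 1.3659 psu.

1.37 psu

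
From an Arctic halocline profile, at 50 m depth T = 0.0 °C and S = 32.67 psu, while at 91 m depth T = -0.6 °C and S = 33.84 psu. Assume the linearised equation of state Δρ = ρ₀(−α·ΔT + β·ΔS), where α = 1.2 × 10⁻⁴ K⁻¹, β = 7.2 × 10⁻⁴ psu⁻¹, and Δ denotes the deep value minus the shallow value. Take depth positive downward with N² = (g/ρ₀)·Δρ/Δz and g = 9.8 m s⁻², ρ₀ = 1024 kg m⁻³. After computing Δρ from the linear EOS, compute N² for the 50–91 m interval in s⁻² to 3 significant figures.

2.19 × 10⁻⁴ s⁻²

ΔT = -0.6 K, ΔS = +1.17 psu (deep − shallow).
Δρ/ρ₀ = −αΔT + βΔS = 7.20 × 10⁻⁵ + 8.424 × 10⁻⁴ = 9.144 × 10⁻⁴, so Δρ ≈ 0.9363 kg m⁻³.
N² = (g/ρ₀)·Δρ/Δz = g·(Δρ/ρ₀)/Δz = 9.8 × 9.144 × 10⁻⁴ / 41 = 2.1856 × 10⁻⁴ s⁻² ≈ 2.19 × 10⁻⁴ s⁻².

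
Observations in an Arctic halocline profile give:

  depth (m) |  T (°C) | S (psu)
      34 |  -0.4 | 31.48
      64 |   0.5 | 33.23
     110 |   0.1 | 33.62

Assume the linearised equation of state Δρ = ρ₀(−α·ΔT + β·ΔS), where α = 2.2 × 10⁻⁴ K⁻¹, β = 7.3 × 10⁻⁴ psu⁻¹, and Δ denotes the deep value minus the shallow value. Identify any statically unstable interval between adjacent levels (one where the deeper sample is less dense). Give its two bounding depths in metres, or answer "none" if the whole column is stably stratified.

none

Evaluate Δρ/ρ₀ = −αΔT + βΔS across each adjacent pair:
  34–64 m: −αΔT+βΔS = −(2.2 × 10⁻⁴)(+0.9)+(7.3 × 10⁻⁴)(+1.75) = 1.1 × 10⁻³ → stable
  64–110 m: −αΔT+βΔS = −(2.2 × 10⁻⁴)(-0.4)+(7.3 × 10⁻⁴)(+0.39) = 3.7 × 10⁻⁴ → stable
Every interval has Δρ > 0: the column is stably stratified throughout.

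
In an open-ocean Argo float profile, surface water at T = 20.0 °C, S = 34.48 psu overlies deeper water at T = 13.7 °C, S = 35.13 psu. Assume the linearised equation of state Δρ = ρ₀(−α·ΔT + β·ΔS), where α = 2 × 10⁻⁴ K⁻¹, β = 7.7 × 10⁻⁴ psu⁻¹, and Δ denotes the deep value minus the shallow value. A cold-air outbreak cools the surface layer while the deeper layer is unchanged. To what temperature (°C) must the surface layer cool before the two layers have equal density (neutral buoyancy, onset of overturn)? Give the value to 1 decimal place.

Neutral buoyancy requires Δρ = 0, i.e. −α(T_deep − T_surf′) + β(S_deep − S_surf) = 0.
T_surf′ = T_deep − (β/α)·ΔS = 13.7 − (7.7 × 10⁻⁴/2 × 10⁻⁴)·(+0.65) = 11.197 °C.
Cooling required: 20.0 − (11.197) = 8.803 °C.

11.2 °C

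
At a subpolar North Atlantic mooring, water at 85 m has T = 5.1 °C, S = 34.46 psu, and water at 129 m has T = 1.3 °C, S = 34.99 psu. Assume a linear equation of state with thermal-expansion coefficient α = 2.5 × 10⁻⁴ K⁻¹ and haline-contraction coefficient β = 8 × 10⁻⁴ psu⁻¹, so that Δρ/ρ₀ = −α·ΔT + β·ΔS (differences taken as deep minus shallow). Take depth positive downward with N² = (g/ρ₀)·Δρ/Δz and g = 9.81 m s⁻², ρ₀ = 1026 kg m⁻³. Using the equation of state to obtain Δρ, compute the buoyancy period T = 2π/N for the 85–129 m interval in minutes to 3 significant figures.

5.98 min

ΔT = -3.8 K, ΔS = +0.53 psu (deep − shallow).
Δρ/ρ₀ = −αΔT + βΔS = 9.50 × 10⁻⁴ + 4.24 × 10⁻⁴ = 1.374 × 10⁻³, so Δρ ≈ 1.410 kg m⁻³.
N² = (g/ρ₀)·Δρ/Δz = g·(Δρ/ρ₀)/Δz = 9.81 × 1.374 × 10⁻³ / 44 = 3.0634 × 10⁻⁴ s⁻².
N = √(3.0634 × 10⁻⁴) = 0.017503 rad s⁻¹ → T = 2π/N = 358.98 s = 5.9830 min ≈ 5.98 min.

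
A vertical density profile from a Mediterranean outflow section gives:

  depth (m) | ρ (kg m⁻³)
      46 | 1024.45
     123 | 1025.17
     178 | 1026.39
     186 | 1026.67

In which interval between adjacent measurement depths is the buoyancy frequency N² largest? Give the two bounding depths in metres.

Compute the density gradient over each adjacent pair:
  46–123 m: Δρ/Δz = 0.72/77 = 9.4 × 10⁻³ kg m⁻⁴
  123–178 m: Δρ/Δz = 1.22/55 = 0.022 kg m⁻⁴
  178–186 m: Δρ/Δz = 0.28/8 = 0.035 kg m⁻⁴
The largest gradient is in the 178–186 m interval — the pycnocline.

178–186 m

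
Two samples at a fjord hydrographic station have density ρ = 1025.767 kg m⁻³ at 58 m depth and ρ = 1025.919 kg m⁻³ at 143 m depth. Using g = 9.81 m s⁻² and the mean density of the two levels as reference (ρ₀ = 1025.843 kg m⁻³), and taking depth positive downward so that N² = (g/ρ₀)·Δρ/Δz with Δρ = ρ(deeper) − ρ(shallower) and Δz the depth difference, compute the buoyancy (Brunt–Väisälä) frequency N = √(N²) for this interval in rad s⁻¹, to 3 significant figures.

Δρ = 1025.919 − 1025.767 = 0.152 kg m⁻³ over Δz = 143 − 58 = 85 m.
N² = (9.81/1025.843) × (0.152/85) = 1.7101 × 10⁻⁵ s⁻².
N = √(1.7101 × 10⁻⁵) = 4.1353 × 10⁻³ rad s⁻¹ ≈ 4.14 × 10⁻³ rad s⁻¹.

4.14 × 10⁻³ rad s⁻¹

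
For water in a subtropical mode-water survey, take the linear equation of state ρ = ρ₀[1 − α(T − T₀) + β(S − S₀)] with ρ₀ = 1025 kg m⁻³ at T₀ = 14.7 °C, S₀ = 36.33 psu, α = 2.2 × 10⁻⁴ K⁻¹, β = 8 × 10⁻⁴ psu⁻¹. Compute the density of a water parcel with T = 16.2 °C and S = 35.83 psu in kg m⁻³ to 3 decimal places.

T − T₀ = +1.5 K, S − S₀ = -0.50 psu.
Bracket = 1 − α·(+1.5) + β·(-0.50) = 1 + (-7.30 × 10⁻⁴) = 0.9992700.
ρ = 1025 × 0.9992700 = 1024.252 kg m⁻³.

1024.252 kg m⁻³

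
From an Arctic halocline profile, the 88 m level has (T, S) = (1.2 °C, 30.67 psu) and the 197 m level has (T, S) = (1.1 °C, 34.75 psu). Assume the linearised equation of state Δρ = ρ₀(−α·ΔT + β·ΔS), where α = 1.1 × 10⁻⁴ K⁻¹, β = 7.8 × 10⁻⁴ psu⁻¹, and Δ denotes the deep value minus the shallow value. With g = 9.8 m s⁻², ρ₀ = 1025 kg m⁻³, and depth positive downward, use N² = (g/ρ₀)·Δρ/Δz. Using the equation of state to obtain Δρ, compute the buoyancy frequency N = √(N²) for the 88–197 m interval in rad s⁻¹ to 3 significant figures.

0.0169 rad s⁻¹

ΔT = -0.1 K, ΔS = +4.08 psu (deep − shallow).
Δρ/ρ₀ = −αΔT + βΔS = 1.10 × 10⁻⁵ + 3.1824 × 10⁻³ = 3.1934 × 10⁻³, so Δρ ≈ 3.273 kg m⁻³.
N² = (g/ρ₀)·Δρ/Δz = g·(Δρ/ρ₀)/Δz = 9.8 × 3.1934 × 10⁻³ / 109 = 2.8711 × 10⁻⁴ s⁻².
N = √(2.8711 × 10⁻⁴) = 0.016944 rad s⁻¹ ≈ 0.0169 rad s⁻¹.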